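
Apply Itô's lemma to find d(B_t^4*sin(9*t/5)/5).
d(B_t^4*sin(9*t/5)/5) = (3*B_t^2*(3*B_t^2*cos(9*t/5) + 10*sin(9*t/5))/25) dt + (4*B_t^3*sin(9*t/5)/5) dB_t

Itô's formula for f(t, x): d f(t, B_t) = (f_t + (1/2) f_xx) dt + f_x dB_t. Compute partials of f(t, x) = x^4*sin(9*t/5)/5:
  f_t(t,x)  = 9*x^4*cos(9*t/5)/25
  f_x(t,x)  = 4*x^3*sin(9*t/5)/5
  f_xx(t,x) = 12*x^2*sin(9*t/5)/5
Assemble drift = f_t + (1/2) f_xx = 3*x^2*(3*x^2*cos(9*t/5) + 10*sin(9*t/5))/25 and diffusion = f_x = 4*x^3*sin(9*t/5)/5. Substituting x = B_t:
  d(B_t^4*sin(9*t/5)/5) = (3*B_t^2*(3*B_t^2*cos(9*t/5) + 10*sin(9*t/5))/25) dt + (4*B_t^3*sin(9*t/5)/5) dB_t.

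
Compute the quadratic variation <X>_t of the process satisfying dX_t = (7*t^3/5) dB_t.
<X>_t = 7*t^7/25

For an Itô process dX_t = a(t) dt + b(t) dB_t, the quadratic variation is <X>_t = int_0^t b(s)^2 ds (the drift term does not contribute). Here b(s) = 7*s^3/5, so
  b(s)^2 = 49*s^6/25.
Integrating from 0 to t:
  <X>_t = int_0^t (49*s^6/25) ds = 7*t^7/25.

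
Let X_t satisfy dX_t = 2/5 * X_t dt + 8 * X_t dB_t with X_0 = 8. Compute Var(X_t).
Var(X_t) = 64*(exp(64*t) - 1)*exp(4*t/5)

For GBM dX = mu X dt + sigma X dB with X_0 = x_0, apply Itô to Y = log X: dY = (mu - sigma^2/2) dt + sigma dB, so Y_t = log(x_0) + (mu - sigma^2/2) t + sigma B_t and hence X_t = x_0 * exp((mu - sigma^2/2) t + sigma B_t).
With mu = 2/5, sigma = 8, x_0 = 8, this gives:
  X_t = 8 * exp((-158/5) * t + (8) * B_t).
Since sigma*B_t ~ Normal(0, sigma^2 t), E[exp(sigma*B_t)] = exp(sigma^2 t / 2); so E[X_t] = x_0 * exp((mu - sigma^2/2) t) * exp(sigma^2 t / 2) = x_0 * exp(mu t) = 8*exp(2*t/5).
Var(X_t) = E[X_t^2] - (E[X_t])^2 = x_0^2 * exp(2 mu t) * (exp(sigma^2 t) - 1) = 64*(exp(64*t) - 1)*exp(4*t/5).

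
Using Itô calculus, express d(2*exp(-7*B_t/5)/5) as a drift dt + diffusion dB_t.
d(2*exp(-7*B_t/5)/5) = (49*exp(-7*B_t/5)/125) dt + (-14*exp(-7*B_t/5)/25) dB_t

Itô's formula for f(B_t) gives d f(B_t) = f'(B_t) dB_t + (1/2) f''(B_t) dt. Compute derivatives of f(x) = 2*exp(-7*x/5)/5:
  f'(x)  = -14*exp(-7*x/5)/25
  f''(x) = 98*exp(-7*x/5)/125
Substitute x = B_t and multiply the f'' term by 1/2:
  drift     = (1/2) * (98*exp(-7*x/5)/125) evaluated at B_t = 49*exp(-7*B_t/5)/125
  diffusion = (-14*exp(-7*x/5)/25) evaluated at B_t = -14*exp(-7*B_t/5)/25
Therefore d(2*exp(-7*B_t/5)/5) = (49*exp(-7*B_t/5)/125) dt + (-14*exp(-7*B_t/5)/25) dB_t.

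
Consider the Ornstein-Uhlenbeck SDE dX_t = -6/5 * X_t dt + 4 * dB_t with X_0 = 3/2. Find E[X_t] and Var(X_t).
E[X_t] = 3*exp(-6*t/5)/2; Var(X_t) = 20/3 - 20*exp(-12*t/5)/3

The OU SDE dX = -theta X dt + sigma dB admits the integrating factor exp(theta t): d(exp(theta t) X_t) = sigma exp(theta t) dB_t. Integrating from 0 to t:
  X_t = x_0 * exp(-theta t) + sigma * int_0^t exp(-theta (t-s)) dB_s.
The Itô integral has mean 0 and (by the Itô isometry) variance sigma^2 * int_0^t exp(-2 theta (t - s)) ds = sigma^2 * (1 - exp(-2 theta t)) / (2 theta).
With theta = 6/5, sigma = 4, x_0 = 3/2:
  E[X_t] = 3/2 * exp(-6/5 t) = 3*exp(-6*t/5)/2
  Var(X_t) = (4)^2 * (1 - exp(-2*6/5 t)) / (2 * 6/5) = 20/3 - 20*exp(-12*t/5)/3.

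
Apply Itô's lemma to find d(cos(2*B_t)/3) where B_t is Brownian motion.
d(cos(2*B_t)/3) = (-2*cos(2*B_t)/3) dt + (-2*sin(2*B_t)/3) dB_t

Itô's formula for f(B_t) gives d f(B_t) = f'(B_t) dB_t + (1/2) f''(B_t) dt. Compute derivatives of f(x) = cos(2*x)/3:
  f'(x)  = -2*sin(2*x)/3
  f''(x) = -4*cos(2*x)/3
Substitute x = B_t and multiply the f'' term by 1/2:
  drift     = (1/2) * (-4*cos(2*x)/3) evaluated at B_t = -2*cos(2*B_t)/3
  diffusion = (-2*sin(2*x)/3) evaluated at B_t = -2*sin(2*B_t)/3
Therefore d(cos(2*B_t)/3) = (-2*cos(2*B_t)/3) dt + (-2*sin(2*B_t)/3) dB_t.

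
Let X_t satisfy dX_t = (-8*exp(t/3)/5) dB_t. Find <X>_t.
<X>_t = 96*exp(2*t/3)/25 - 96/25

For an Itô process dX_t = a(t) dt + b(t) dB_t, the quadratic variation is <X>_t = int_0^t b(s)^2 ds (the drift term does not contribute). Here b(s) = -8*exp(s/3)/5, so
  b(s)^2 = 64*exp(2*s/3)/25.
Integrating from 0 to t:
  <X>_t = int_0^t (64*exp(2*s/3)/25) ds = 96*exp(2*t/3)/25 - 96/25.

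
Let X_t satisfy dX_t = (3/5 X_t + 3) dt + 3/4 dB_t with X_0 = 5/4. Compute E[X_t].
E[X_t] = 25*exp(3*t/5)/4 - 5

Taking expectations and using E[dB_t] = 0, the mean m(t) = E[X_t] satisfies the ODE m'(t) = a m(t) + b with m(0) = x_0. With a = 3/5, b = 3, x_0 = 5/4, the solution is
  m(t) = x_0 * exp(a t) + (b/a) * (exp(a t) - 1)
       = (5/4) * exp((3/5) t) + (3/(3/5)) * (exp((3/5) t) - 1)
       = 25*exp(3*t/5)/4 - 5.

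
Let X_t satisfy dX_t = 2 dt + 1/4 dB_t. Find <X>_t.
<X>_t = t/16

For an Itô process dX_t = a(t) dt + b(t) dB_t, the quadratic variation is <X>_t = int_0^t b(s)^2 ds (the drift term does not contribute). Here b(s) = 1/4, so
  b(s)^2 = 1/16.
Integrating from 0 to t:
  <X>_t = int_0^t (1/16) ds = t/16.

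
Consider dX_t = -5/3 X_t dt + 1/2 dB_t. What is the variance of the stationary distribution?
lim Var(X_t) = 3/40

The OU SDE dX = -theta X dt + sigma dB admits the integrating factor exp(theta t): d(exp(theta t) X_t) = sigma exp(theta t) dB_t. Integrating from 0 to t gives X_t = x_0 * exp(-theta t) + sigma * int_0^t exp(-theta (t-s)) dB_s for any initial x_0. The Itô integral has variance (by the Itô isometry) sigma^2 * int_0^t exp(-2 theta (t - s)) ds = sigma^2 * (1 - exp(-2 theta t)) / (2 theta), independent of x_0.
With theta = 5/3, sigma = 1/2:
  Var(X_t) = (1/2)^2 * (1 - exp(-2*5/3 t)) / (2 * 5/3) = 3/40 - 3*exp(-10*t/3)/40.
As t -> infinity, exp(-2*5/3 t) -> 0, so the stationary variance is sigma^2 / (2 theta) = 3/40.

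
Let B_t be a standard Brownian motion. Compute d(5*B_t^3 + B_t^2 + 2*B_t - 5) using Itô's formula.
d(5*B_t^3 + B_t^2 + 2*B_t - 5) = (15*B_t + 1) dt + (15*B_t^2 + 2*B_t + 2) dB_t

Itô's formula for f(B_t) gives d f(B_t) = f'(B_t) dB_t + (1/2) f''(B_t) dt. Compute derivatives of f(x) = 5*x^3 + x^2 + 2*x - 5:
  f'(x)  = 15*x^2 + 2*x + 2
  f''(x) = 30*x + 2
Substitute x = B_t and multiply the f'' term by 1/2:
  drift     = (1/2) * (30*x + 2) evaluated at B_t = 15*B_t + 1
  diffusion = (15*x^2 + 2*x + 2) evaluated at B_t = 15*B_t^2 + 2*B_t + 2
Therefore d(5*B_t^3 + B_t^2 + 2*B_t - 5) = (15*B_t + 1) dt + (15*B_t^2 + 2*B_t + 2) dB_t.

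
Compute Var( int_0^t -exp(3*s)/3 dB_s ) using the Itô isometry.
Var = exp(6*t)/54 - 1/54

The Itô integral of a deterministic integrand f(s) has mean 0 because each increment f(s) * (B_{s+ds} - B_s) has mean 0. By the Itô isometry:
  Var( int_0^t f(s) dB_s ) = E[ (int_0^t f(s) dB_s)^2 ] = int_0^t f(s)^2 ds.
Here f(s) = -exp(3*s)/3, so f(s)^2 = exp(6*s)/9. Integrate:
  int_0^t (exp(6*s)/9) ds = exp(6*t)/54 - 1/54.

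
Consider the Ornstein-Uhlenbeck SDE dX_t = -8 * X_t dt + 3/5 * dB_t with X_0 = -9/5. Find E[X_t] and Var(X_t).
E[X_t] = -9*exp(-8*t)/5; Var(X_t) = 9/400 - 9*exp(-16*t)/400

The OU SDE dX = -theta X dt + sigma dB admits the integrating factor exp(theta t): d(exp(theta t) X_t) = sigma exp(theta t) dB_t. Integrating from 0 to t:
  X_t = x_0 * exp(-theta t) + sigma * int_0^t exp(-theta (t-s)) dB_s.
The Itô integral has mean 0 and (by the Itô isometry) variance sigma^2 * int_0^t exp(-2 theta (t - s)) ds = sigma^2 * (1 - exp(-2 theta t)) / (2 theta).
With theta = 8, sigma = 3/5, x_0 = -9/5:
  E[X_t] = -9/5 * exp(-8 t) = -9*exp(-8*t)/5
  Var(X_t) = (3/5)^2 * (1 - exp(-2*8 t)) / (2 * 8) = 9/400 - 9*exp(-16*t)/400.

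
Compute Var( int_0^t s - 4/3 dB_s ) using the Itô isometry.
Var = t*(3*t^2 - 12*t + 16)/9

The Itô integral of a deterministic integrand f(s) has mean 0 because each increment f(s) * (B_{s+ds} - B_s) has mean 0. By the Itô isometry:
  Var( int_0^t f(s) dB_s ) = E[ (int_0^t f(s) dB_s)^2 ] = int_0^t f(s)^2 ds.
Here f(s) = s - 4/3, so f(s)^2 = (3*s - 4)^2/9. Integrate:
  int_0^t ((3*s - 4)^2/9) ds = t*(3*t^2 - 12*t + 16)/9.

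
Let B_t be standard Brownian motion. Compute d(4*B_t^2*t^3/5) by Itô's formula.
d(4*B_t^2*t^3/5) = (4*t^2*(3*B_t^2 + t)/5) dt + (8*B_t*t^3/5) dB_t

Itô's formula for f(t, x): d f(t, B_t) = (f_t + (1/2) f_xx) dt + f_x dB_t. Compute partials of f(t, x) = 4*t^3*x^2/5:
  f_t(t,x)  = 12*t^2*x^2/5
  f_x(t,x)  = 8*t^3*x/5
  f_xx(t,x) = 8*t^3/5
Assemble drift = f_t + (1/2) f_xx = 4*t^2*(t + 3*x^2)/5 and diffusion = f_x = 8*t^3*x/5. Substituting x = B_t:
  d(4*B_t^2*t^3/5) = (4*t^2*(3*B_t^2 + t)/5) dt + (8*B_t*t^3/5) dB_t.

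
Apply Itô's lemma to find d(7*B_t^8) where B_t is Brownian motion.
d(7*B_t^8) = (196*B_t^6) dt + (56*B_t^7) dB_t

Itô's formula for f(B_t) gives d f(B_t) = f'(B_t) dB_t + (1/2) f''(B_t) dt. Compute derivatives of f(x) = 7*x^8:
  f'(x)  = 56*x^7
  f''(x) = 392*x^6
Substitute x = B_t and multiply the f'' term by 1/2:
  drift     = (1/2) * (392*x^6) evaluated at B_t = 196*B_t^6
  diffusion = (56*x^7) evaluated at B_t = 56*B_t^7
Therefore d(7*B_t^8) = (196*B_t^6) dt + (56*B_t^7) dB_t.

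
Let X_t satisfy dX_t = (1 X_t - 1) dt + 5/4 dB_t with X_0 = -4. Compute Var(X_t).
Var(X_t) = 25*exp(2*t)/32 - 25/32

The variance V(t) = Var(X_t) satisfies V'(t) = 2 a V(t) + c^2 with V(0) = 0 (drift coefficient is linear in X, diffusion is constant). With a = 1, c = 5/4, the solution is
  V(t) = (c^2 / (2 a)) * (exp(2 a t) - 1)
       = ((5/4)^2 / (2*1)) * (exp(2 t) - 1)
       = 25*exp(2*t)/32 - 25/32.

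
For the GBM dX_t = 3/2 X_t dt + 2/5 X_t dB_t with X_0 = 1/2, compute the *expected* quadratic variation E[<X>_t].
E[<X>_t] = exp(79*t/25)/79 - 1/79

<X>_t = int_0^t ((2/5) * X_s)^2 ds. Taking expectation inside the integral: E[<X>_t] = (2/5)^2 * int_0^t E[X_s^2] ds. For GBM, E[X_s^2] = x_0^2 * exp((2 mu + sigma^2) s). Integrating:
  E[<X>_t] = (2/5)^2 * (1/2)^2 * (exp((2*(3/2) + (2/5)^2) t) - 1) / (2*(3/2) + (2/5)^2)
           = (2/5)^2 * (1/2)^2 * (exp((79/25) t) - 1) / (79/25) = exp(79*t/25)/79 - 1/79.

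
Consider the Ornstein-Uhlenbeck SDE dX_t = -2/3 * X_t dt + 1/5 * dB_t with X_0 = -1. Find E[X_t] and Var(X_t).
E[X_t] = -exp(-2*t/3); Var(X_t) = 3/100 - 3*exp(-4*t/3)/100

The OU SDE dX = -theta X dt + sigma dB admits the integrating factor exp(theta t): d(exp(theta t) X_t) = sigma exp(theta t) dB_t. Integrating from 0 to t:
  X_t = x_0 * exp(-theta t) + sigma * int_0^t exp(-theta (t-s)) dB_s.
The Itô integral has mean 0 and (by the Itô isometry) variance sigma^2 * int_0^t exp(-2 theta (t - s)) ds = sigma^2 * (1 - exp(-2 theta t)) / (2 theta).
With theta = 2/3, sigma = 1/5, x_0 = -1:
  E[X_t] = -1 * exp(-2/3 t) = -exp(-2*t/3)
  Var(X_t) = (1/5)^2 * (1 - exp(-2*2/3 t)) / (2 * 2/3) = 3/100 - 3*exp(-4*t/3)/100.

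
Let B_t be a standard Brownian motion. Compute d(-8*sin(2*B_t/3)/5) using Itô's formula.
d(-8*sin(2*B_t/3)/5) = (16*sin(2*B_t/3)/45) dt + (-16*cos(2*B_t/3)/15) dB_t

Itô's formula for f(B_t) gives d f(B_t) = f'(B_t) dB_t + (1/2) f''(B_t) dt. Compute derivatives of f(x) = -8*sin(2*x/3)/5:
  f'(x)  = -16*cos(2*x/3)/15
  f''(x) = 32*sin(2*x/3)/45
Substitute x = B_t and multiply the f'' term by 1/2:
  drift     = (1/2) * (32*sin(2*x/3)/45) evaluated at B_t = 16*sin(2*B_t/3)/45
  diffusion = (-16*cos(2*x/3)/15) evaluated at B_t = -16*cos(2*B_t/3)/15
Therefore d(-8*sin(2*B_t/3)/5) = (16*sin(2*B_t/3)/45) dt + (-16*cos(2*B_t/3)/15) dB_t.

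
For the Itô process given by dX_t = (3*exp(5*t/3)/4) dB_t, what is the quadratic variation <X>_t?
<X>_t = 27*exp(10*t/3)/160 - 27/160

For an Itô process dX_t = a(t) dt + b(t) dB_t, the quadratic variation is <X>_t = int_0^t b(s)^2 ds (the drift term does not contribute). Here b(s) = 3*exp(5*s/3)/4, so
  b(s)^2 = 9*exp(10*s/3)/16.
Integrating from 0 to t:
  <X>_t = int_0^t (9*exp(10*s/3)/16) ds = 27*exp(10*t/3)/160 - 27/160.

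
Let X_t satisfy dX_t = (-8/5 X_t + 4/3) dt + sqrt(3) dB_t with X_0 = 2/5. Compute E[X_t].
E[X_t] = 5/6 - 13*exp(-8*t/5)/30

Taking expectations and using E[dB_t] = 0, the mean m(t) = E[X_t] satisfies the ODE m'(t) = a m(t) + b with m(0) = x_0. With a = -8/5, b = 4/3, x_0 = 2/5, the solution is
  m(t) = x_0 * exp(a t) + (b/a) * (exp(a t) - 1)
       = (2/5) * exp((-8/5) t) + ((4/3)/(-8/5)) * (exp((-8/5) t) - 1)
       = 5/6 - 13*exp(-8*t/5)/30.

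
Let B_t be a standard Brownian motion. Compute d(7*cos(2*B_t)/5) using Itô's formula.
d(7*cos(2*B_t)/5) = (-14*cos(2*B_t)/5) dt + (-14*sin(2*B_t)/5) dB_t

Itô's formula for f(B_t) gives d f(B_t) = f'(B_t) dB_t + (1/2) f''(B_t) dt. Compute derivatives of f(x) = 7*cos(2*x)/5:
  f'(x)  = -14*sin(2*x)/5
  f''(x) = -28*cos(2*x)/5
Substitute x = B_t and multiply the f'' term by 1/2:
  drift     = (1/2) * (-28*cos(2*x)/5) evaluated at B_t = -14*cos(2*B_t)/5
  diffusion = (-14*sin(2*x)/5) evaluated at B_t = -14*sin(2*B_t)/5
Therefore d(7*cos(2*B_t)/5) = (-14*cos(2*B_t)/5) dt + (-14*sin(2*B_t)/5) dB_t.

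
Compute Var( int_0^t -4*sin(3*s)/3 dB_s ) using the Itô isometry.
Var = 8*t/9 - 4*sin(6*t)/27

The Itô integral of a deterministic integrand f(s) has mean 0 because each increment f(s) * (B_{s+ds} - B_s) has mean 0. By the Itô isometry:
  Var( int_0^t f(s) dB_s ) = E[ (int_0^t f(s) dB_s)^2 ] = int_0^t f(s)^2 ds.
Here f(s) = -4*sin(3*s)/3, so f(s)^2 = 16*sin(3*s)^2/9. Integrate:
  int_0^t (16*sin(3*s)^2/9) ds = 8*t/9 - 4*sin(6*t)/27.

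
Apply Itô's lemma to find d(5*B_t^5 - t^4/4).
d(5*B_t^5 - t^4/4) = (50*B_t^3 - t^3) dt + (25*B_t^4) dB_t

Itô's formula for f(t, x): d f(t, B_t) = (f_t + (1/2) f_xx) dt + f_x dB_t. Compute partials of f(t, x) = -t^4/4 + 5*x^5:
  f_t(t,x)  = -t^3
  f_x(t,x)  = 25*x^4
  f_xx(t,x) = 100*x^3
Assemble drift = f_t + (1/2) f_xx = -t^3 + 50*x^3 and diffusion = f_x = 25*x^4. Substituting x = B_t:
  d(5*B_t^5 - t^4/4) = (50*B_t^3 - t^3) dt + (25*B_t^4) dB_t.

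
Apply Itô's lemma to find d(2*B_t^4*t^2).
d(2*B_t^4*t^2) = (4*B_t^2*t*(B_t^2 + 3*t)) dt + (8*B_t^3*t^2) dB_t

Itô's formula for f(t, x): d f(t, B_t) = (f_t + (1/2) f_xx) dt + f_x dB_t. Compute partials of f(t, x) = 2*t^2*x^4:
  f_t(t,x)  = 4*t*x^4
  f_x(t,x)  = 8*t^2*x^3
  f_xx(t,x) = 24*t^2*x^2
Assemble drift = f_t + (1/2) f_xx = 4*t*x^2*(3*t + x^2) and diffusion = f_x = 8*t^2*x^3. Substituting x = B_t:
  d(2*B_t^4*t^2) = (4*B_t^2*t*(B_t^2 + 3*t)) dt + (8*B_t^3*t^2) dB_t.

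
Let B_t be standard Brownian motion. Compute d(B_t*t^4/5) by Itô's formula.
d(B_t*t^4/5) = (4*B_t*t^3/5) dt + (t^4/5) dB_t

Itô's formula for f(t, x): d f(t, B_t) = (f_t + (1/2) f_xx) dt + f_x dB_t. Compute partials of f(t, x) = t^4*x/5:
  f_t(t,x)  = 4*t^3*x/5
  f_x(t,x)  = t^4/5
  f_xx(t,x) = 0
Assemble drift = f_t + (1/2) f_xx = 4*t^3*x/5 and diffusion = f_x = t^4/5. Substituting x = B_t:
  d(B_t*t^4/5) = (4*B_t*t^3/5) dt + (t^4/5) dB_t.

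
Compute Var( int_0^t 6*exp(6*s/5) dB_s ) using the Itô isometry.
Var = 15*exp(12*t/5) - 15

The Itô integral of a deterministic integrand f(s) has mean 0 because each increment f(s) * (B_{s+ds} - B_s) has mean 0. By the Itô isometry:
  Var( int_0^t f(s) dB_s ) = E[ (int_0^t f(s) dB_s)^2 ] = int_0^t f(s)^2 ds.
Here f(s) = 6*exp(6*s/5), so f(s)^2 = 36*exp(12*s/5). Integrate:
  int_0^t (36*exp(12*s/5)) ds = 15*exp(12*t/5) - 15.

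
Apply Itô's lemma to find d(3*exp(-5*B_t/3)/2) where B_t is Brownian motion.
d(3*exp(-5*B_t/3)/2) = (25*exp(-5*B_t/3)/12) dt + (-5*exp(-5*B_t/3)/2) dB_t

Itô's formula for f(B_t) gives d f(B_t) = f'(B_t) dB_t + (1/2) f''(B_t) dt. Compute derivatives of f(x) = 3*exp(-5*x/3)/2:
  f'(x)  = -5*exp(-5*x/3)/2
  f''(x) = 25*exp(-5*x/3)/6
Substitute x = B_t and multiply the f'' term by 1/2:
  drift     = (1/2) * (25*exp(-5*x/3)/6) evaluated at B_t = 25*exp(-5*B_t/3)/12
  diffusion = (-5*exp(-5*x/3)/2) evaluated at B_t = -5*exp(-5*B_t/3)/2
Therefore d(3*exp(-5*B_t/3)/2) = (25*exp(-5*B_t/3)/12) dt + (-5*exp(-5*B_t/3)/2) dB_t.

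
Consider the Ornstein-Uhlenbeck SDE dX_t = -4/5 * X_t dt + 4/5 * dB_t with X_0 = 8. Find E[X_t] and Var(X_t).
E[X_t] = 8*exp(-4*t/5); Var(X_t) = 2/5 - 2*exp(-8*t/5)/5

The OU SDE dX = -theta X dt + sigma dB admits the integrating factor exp(theta t): d(exp(theta t) X_t) = sigma exp(theta t) dB_t. Integrating from 0 to t:
  X_t = x_0 * exp(-theta t) + sigma * int_0^t exp(-theta (t-s)) dB_s.
The Itô integral has mean 0 and (by the Itô isometry) variance sigma^2 * int_0^t exp(-2 theta (t - s)) ds = sigma^2 * (1 - exp(-2 theta t)) / (2 theta).
With theta = 4/5, sigma = 4/5, x_0 = 8:
  E[X_t] = 8 * exp(-4/5 t) = 8*exp(-4*t/5)
  Var(X_t) = (4/5)^2 * (1 - exp(-2*4/5 t)) / (2 * 4/5) = 2/5 - 2*exp(-8*t/5)/5.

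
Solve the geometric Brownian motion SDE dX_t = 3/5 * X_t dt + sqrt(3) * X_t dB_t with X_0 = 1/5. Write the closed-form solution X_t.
X_t = 1/5 * exp((-9/10) * t + (sqrt(3)) * B_t)

For GBM dX = mu X dt + sigma X dB with X_0 = x_0, apply Itô to Y = log X: dY = (mu - sigma^2/2) dt + sigma dB, so Y_t = log(x_0) + (mu - sigma^2/2) t + sigma B_t and hence X_t = x_0 * exp((mu - sigma^2/2) t + sigma B_t).
With mu = 3/5, sigma = sqrt(3), x_0 = 1/5, this gives:
  X_t = 1/5 * exp((-9/10) * t + (sqrt(3)) * B_t).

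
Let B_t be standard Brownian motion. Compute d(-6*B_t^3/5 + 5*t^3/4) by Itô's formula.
d(-6*B_t^3/5 + 5*t^3/4) = (-18*B_t/5 + 15*t^2/4) dt + (-18*B_t^2/5) dB_t

Itô's formula for f(t, x): d f(t, B_t) = (f_t + (1/2) f_xx) dt + f_x dB_t. Compute partials of f(t, x) = 5*t^3/4 - 6*x^3/5:
  f_t(t,x)  = 15*t^2/4
  f_x(t,x)  = -18*x^2/5
  f_xx(t,x) = -36*x/5
Assemble drift = f_t + (1/2) f_xx = 15*t^2/4 - 18*x/5 and diffusion = f_x = -18*x^2/5. Substituting x = B_t:
  d(-6*B_t^3/5 + 5*t^3/4) = (-18*B_t/5 + 15*t^2/4) dt + (-18*B_t^2/5) dB_t.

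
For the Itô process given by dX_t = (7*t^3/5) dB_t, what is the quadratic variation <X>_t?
<X>_t = 7*t^7/25

For an Itô process dX_t = a(t) dt + b(t) dB_t, the quadratic variation is <X>_t = int_0^t b(s)^2 ds (the drift term does not contribute). Here b(s) = 7*s^3/5, so
  b(s)^2 = 49*s^6/25.
Integrating from 0 to t:
  <X>_t = int_0^t (49*s^6/25) ds = 7*t^7/25.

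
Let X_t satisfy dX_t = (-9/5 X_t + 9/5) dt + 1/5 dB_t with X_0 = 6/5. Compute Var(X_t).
Var(X_t) = 1/90 - exp(-18*t/5)/90

The variance V(t) = Var(X_t) satisfies V'(t) = 2 a V(t) + c^2 with V(0) = 0 (drift coefficient is linear in X, diffusion is constant). With a = -9/5, c = 1/5, the solution is
  V(t) = (c^2 / (2 a)) * (exp(2 a t) - 1)
       = ((1/5)^2 / (2*(-9/5))) * (exp((-18/5) t) - 1)
       = 1/90 - exp(-18*t/5)/90.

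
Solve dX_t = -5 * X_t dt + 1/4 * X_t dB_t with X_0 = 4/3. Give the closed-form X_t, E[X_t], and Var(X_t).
X_t = 4/3 * exp((-161/32) t + (1/4) B_t); E[X_t] = 4*exp(-5*t)/3; Var(X_t) = (16*exp(t/16) - 16)*exp(-10*t)/9

For GBM dX = mu X dt + sigma X dB with X_0 = x_0, apply Itô to Y = log X: dY = (mu - sigma^2/2) dt + sigma dB, so Y_t = log(x_0) + (mu - sigma^2/2) t + sigma B_t and hence X_t = x_0 * exp((mu - sigma^2/2) t + sigma B_t).
With mu = -5, sigma = 1/4, x_0 = 4/3, this gives:
  X_t = 4/3 * exp((-161/32) * t + (1/4) * B_t).
Since sigma*B_t ~ Normal(0, sigma^2 t), E[exp(sigma*B_t)] = exp(sigma^2 t / 2); so E[X_t] = x_0 * exp((mu - sigma^2/2) t) * exp(sigma^2 t / 2) = x_0 * exp(mu t) = 4*exp(-5*t)/3.
Var(X_t) = E[X_t^2] - (E[X_t])^2 = x_0^2 * exp(2 mu t) * (exp(sigma^2 t) - 1) = (16*exp(t/16) - 16)*exp(-10*t)/9.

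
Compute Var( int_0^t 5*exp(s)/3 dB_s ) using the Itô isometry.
Var = 25*exp(2*t)/18 - 25/18

The Itô integral of a deterministic integrand f(s) has mean 0 because each increment f(s) * (B_{s+ds} - B_s) has mean 0. By the Itô isometry:
  Var( int_0^t f(s) dB_s ) = E[ (int_0^t f(s) dB_s)^2 ] = int_0^t f(s)^2 ds.
Here f(s) = 5*exp(s)/3, so f(s)^2 = 25*exp(2*s)/9. Integrate:
  int_0^t (25*exp(2*s)/9) ds = 25*exp(2*t)/18 - 25/18.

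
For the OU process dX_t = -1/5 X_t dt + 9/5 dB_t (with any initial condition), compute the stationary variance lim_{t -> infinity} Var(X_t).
lim Var(X_t) = 81/10

The OU SDE dX = -theta X dt + sigma dB admits the integrating factor exp(theta t): d(exp(theta t) X_t) = sigma exp(theta t) dB_t. Integrating from 0 to t gives X_t = x_0 * exp(-theta t) + sigma * int_0^t exp(-theta (t-s)) dB_s for any initial x_0. The Itô integral has variance (by the Itô isometry) sigma^2 * int_0^t exp(-2 theta (t - s)) ds = sigma^2 * (1 - exp(-2 theta t)) / (2 theta), independent of x_0.
With theta = 1/5, sigma = 9/5:
  Var(X_t) = (9/5)^2 * (1 - exp(-2*1/5 t)) / (2 * 1/5) = 81/10 - 81*exp(-2*t/5)/10.
As t -> infinity, exp(-2*1/5 t) -> 0, so the stationary variance is sigma^2 / (2 theta) = 81/10.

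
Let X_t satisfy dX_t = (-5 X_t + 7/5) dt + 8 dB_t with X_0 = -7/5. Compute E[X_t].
E[X_t] = 7/25 - 42*exp(-5*t)/25

Taking expectations and using E[dB_t] = 0, the mean m(t) = E[X_t] satisfies the ODE m'(t) = a m(t) + b with m(0) = x_0. With a = -5, b = 7/5, x_0 = -7/5, the solution is
  m(t) = x_0 * exp(a t) + (b/a) * (exp(a t) - 1)
       = (-7/5) * exp((-5) t) + ((7/5)/(-5)) * (exp((-5) t) - 1)
       = 7/25 - 42*exp(-5*t)/25.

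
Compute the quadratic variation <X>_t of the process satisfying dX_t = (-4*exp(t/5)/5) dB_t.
<X>_t = 8*exp(2*t/5)/5 - 8/5

For an Itô process dX_t = a(t) dt + b(t) dB_t, the quadratic variation is <X>_t = int_0^t b(s)^2 ds (the drift term does not contribute). Here b(s) = -4*exp(s/5)/5, so
  b(s)^2 = 16*exp(2*s/5)/25.
Integrating from 0 to t:
  <X>_t = int_0^t (16*exp(2*s/5)/25) ds = 8*exp(2*t/5)/5 - 8/5.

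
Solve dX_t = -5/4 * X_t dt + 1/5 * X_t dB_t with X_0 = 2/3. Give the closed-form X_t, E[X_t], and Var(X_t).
X_t = 2/3 * exp((-127/100) t + (1/5) B_t); E[X_t] = 2*exp(-5*t/4)/3; Var(X_t) = (4*exp(t/25) - 4)*exp(-5*t/2)/9

For GBM dX = mu X dt + sigma X dB with X_0 = x_0, apply Itô to Y = log X: dY = (mu - sigma^2/2) dt + sigma dB, so Y_t = log(x_0) + (mu - sigma^2/2) t + sigma B_t and hence X_t = x_0 * exp((mu - sigma^2/2) t + sigma B_t).
With mu = -5/4, sigma = 1/5, x_0 = 2/3, this gives:
  X_t = 2/3 * exp((-127/100) * t + (1/5) * B_t).
Since sigma*B_t ~ Normal(0, sigma^2 t), E[exp(sigma*B_t)] = exp(sigma^2 t / 2); so E[X_t] = x_0 * exp((mu - sigma^2/2) t) * exp(sigma^2 t / 2) = x_0 * exp(mu t) = 2*exp(-5*t/4)/3.
Var(X_t) = E[X_t^2] - (E[X_t])^2 = x_0^2 * exp(2 mu t) * (exp(sigma^2 t) - 1) = (4*exp(t/25) - 4)*exp(-5*t/2)/9.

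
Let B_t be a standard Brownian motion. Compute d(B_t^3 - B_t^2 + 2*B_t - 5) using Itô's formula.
d(B_t^3 - B_t^2 + 2*B_t - 5) = (3*B_t - 1) dt + (3*B_t^2 - 2*B_t + 2) dB_t

Itô's formula for f(B_t) gives d f(B_t) = f'(B_t) dB_t + (1/2) f''(B_t) dt. Compute derivatives of f(x) = x^3 - x^2 + 2*x - 5:
  f'(x)  = 3*x^2 - 2*x + 2
  f''(x) = 6*x - 2
Substitute x = B_t and multiply the f'' term by 1/2:
  drift     = (1/2) * (6*x - 2) evaluated at B_t = 3*B_t - 1
  diffusion = (3*x^2 - 2*x + 2) evaluated at B_t = 3*B_t^2 - 2*B_t + 2
Therefore d(B_t^3 - B_t^2 + 2*B_t - 5) = (3*B_t - 1) dt + (3*B_t^2 - 2*B_t + 2) dB_t.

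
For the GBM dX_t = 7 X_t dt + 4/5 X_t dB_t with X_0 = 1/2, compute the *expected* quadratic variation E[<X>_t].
E[<X>_t] = 2*exp(366*t/25)/183 - 2/183

<X>_t = int_0^t ((4/5) * X_s)^2 ds. Taking expectation inside the integral: E[<X>_t] = (4/5)^2 * int_0^t E[X_s^2] ds. For GBM, E[X_s^2] = x_0^2 * exp((2 mu + sigma^2) s). Integrating:
  E[<X>_t] = (4/5)^2 * (1/2)^2 * (exp((2*7 + (4/5)^2) t) - 1) / (2*7 + (4/5)^2)
           = (4/5)^2 * (1/2)^2 * (exp((366/25) t) - 1) / (366/25) = 2*exp(366*t/25)/183 - 2/183.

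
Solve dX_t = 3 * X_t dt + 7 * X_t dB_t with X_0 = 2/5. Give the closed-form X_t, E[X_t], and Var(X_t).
X_t = 2/5 * exp((-43/2) t + (7) B_t); E[X_t] = 2*exp(3*t)/5; Var(X_t) = 4*(exp(49*t) - 1)*exp(6*t)/25

For GBM dX = mu X dt + sigma X dB with X_0 = x_0, apply Itô to Y = log X: dY = (mu - sigma^2/2) dt + sigma dB, so Y_t = log(x_0) + (mu - sigma^2/2) t + sigma B_t and hence X_t = x_0 * exp((mu - sigma^2/2) t + sigma B_t).
With mu = 3, sigma = 7, x_0 = 2/5, this gives:
  X_t = 2/5 * exp((-43/2) * t + (7) * B_t).
Since sigma*B_t ~ Normal(0, sigma^2 t), E[exp(sigma*B_t)] = exp(sigma^2 t / 2); so E[X_t] = x_0 * exp((mu - sigma^2/2) t) * exp(sigma^2 t / 2) = x_0 * exp(mu t) = 2*exp(3*t)/5.
Var(X_t) = E[X_t^2] - (E[X_t])^2 = x_0^2 * exp(2 mu t) * (exp(sigma^2 t) - 1) = 4*(exp(49*t) - 1)*exp(6*t)/25.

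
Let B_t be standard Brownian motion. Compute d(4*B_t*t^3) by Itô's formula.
d(4*B_t*t^3) = (12*B_t*t^2) dt + (4*t^3) dB_t

Itô's formula for f(t, x): d f(t, B_t) = (f_t + (1/2) f_xx) dt + f_x dB_t. Compute partials of f(t, x) = 4*t^3*x:
  f_t(t,x)  = 12*t^2*x
  f_x(t,x)  = 4*t^3
  f_xx(t,x) = 0
Assemble drift = f_t + (1/2) f_xx = 12*t^2*x and diffusion = f_x = 4*t^3. Substituting x = B_t:
  d(4*B_t*t^3) = (12*B_t*t^2) dt + (4*t^3) dB_t.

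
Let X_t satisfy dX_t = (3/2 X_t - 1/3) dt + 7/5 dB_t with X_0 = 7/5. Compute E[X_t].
E[X_t] = 53*exp(3*t/2)/45 + 2/9

Taking expectations and using E[dB_t] = 0, the mean m(t) = E[X_t] satisfies the ODE m'(t) = a m(t) + b with m(0) = x_0. With a = 3/2, b = -1/3, x_0 = 7/5, the solution is
  m(t) = x_0 * exp(a t) + (b/a) * (exp(a t) - 1)
       = (7/5) * exp((3/2) t) + ((-1/3)/(3/2)) * (exp((3/2) t) - 1)
       = 53*exp(3*t/2)/45 + 2/9.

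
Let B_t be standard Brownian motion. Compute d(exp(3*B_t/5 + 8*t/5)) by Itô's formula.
d(exp(3*B_t/5 + 8*t/5)) = (89*exp(3*B_t/5 + 8*t/5)/50) dt + (3*exp(3*B_t/5 + 8*t/5)/5) dB_t

Itô's formula for f(t, x): d f(t, B_t) = (f_t + (1/2) f_xx) dt + f_x dB_t. Compute partials of f(t, x) = exp(8*t/5 + 3*x/5):
  f_t(t,x)  = 8*exp(8*t/5 + 3*x/5)/5
  f_x(t,x)  = 3*exp(8*t/5 + 3*x/5)/5
  f_xx(t,x) = 9*exp(8*t/5 + 3*x/5)/25
Assemble drift = f_t + (1/2) f_xx = 89*exp(8*t/5 + 3*x/5)/50 and diffusion = f_x = 3*exp(8*t/5 + 3*x/5)/5. Substituting x = B_t:
  d(exp(3*B_t/5 + 8*t/5)) = (89*exp(3*B_t/5 + 8*t/5)/50) dt + (3*exp(3*B_t/5 + 8*t/5)/5) dB_t.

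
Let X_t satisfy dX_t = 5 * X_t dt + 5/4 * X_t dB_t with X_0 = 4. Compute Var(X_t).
Var(X_t) = 16*(exp(25*t/16) - 1)*exp(10*t)

For GBM dX = mu X dt + sigma X dB with X_0 = x_0, apply Itô to Y = log X: dY = (mu - sigma^2/2) dt + sigma dB, so Y_t = log(x_0) + (mu - sigma^2/2) t + sigma B_t and hence X_t = x_0 * exp((mu - sigma^2/2) t + sigma B_t).
With mu = 5, sigma = 5/4, x_0 = 4, this gives:
  X_t = 4 * exp((135/32) * t + (5/4) * B_t).
Since sigma*B_t ~ Normal(0, sigma^2 t), E[exp(sigma*B_t)] = exp(sigma^2 t / 2); so E[X_t] = x_0 * exp((mu - sigma^2/2) t) * exp(sigma^2 t / 2) = x_0 * exp(mu t) = 4*exp(5*t).
Var(X_t) = E[X_t^2] - (E[X_t])^2 = x_0^2 * exp(2 mu t) * (exp(sigma^2 t) - 1) = 16*(exp(25*t/16) - 1)*exp(10*t).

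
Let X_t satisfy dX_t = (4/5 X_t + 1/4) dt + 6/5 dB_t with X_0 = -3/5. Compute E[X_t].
E[X_t] = -23*exp(4*t/5)/80 - 5/16

Taking expectations and using E[dB_t] = 0, the mean m(t) = E[X_t] satisfies the ODE m'(t) = a m(t) + b with m(0) = x_0. With a = 4/5, b = 1/4, x_0 = -3/5, the solution is
  m(t) = x_0 * exp(a t) + (b/a) * (exp(a t) - 1)
       = (-3/5) * exp((4/5) t) + ((1/4)/(4/5)) * (exp((4/5) t) - 1)
       = -23*exp(4*t/5)/80 - 5/16.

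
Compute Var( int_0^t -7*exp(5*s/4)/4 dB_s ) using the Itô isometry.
Var = 49*exp(5*t/2)/40 - 49/40

The Itô integral of a deterministic integrand f(s) has mean 0 because each increment f(s) * (B_{s+ds} - B_s) has mean 0. By the Itô isometry:
  Var( int_0^t f(s) dB_s ) = E[ (int_0^t f(s) dB_s)^2 ] = int_0^t f(s)^2 ds.
Here f(s) = -7*exp(5*s/4)/4, so f(s)^2 = 49*exp(5*s/2)/16. Integrate:
  int_0^t (49*exp(5*s/2)/16) ds = 49*exp(5*t/2)/40 - 49/40.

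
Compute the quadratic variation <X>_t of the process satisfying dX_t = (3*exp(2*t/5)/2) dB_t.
<X>_t = 45*exp(4*t/5)/16 - 45/16

For an Itô process dX_t = a(t) dt + b(t) dB_t, the quadratic variation is <X>_t = int_0^t b(s)^2 ds (the drift term does not contribute). Here b(s) = 3*exp(2*s/5)/2, so
  b(s)^2 = 9*exp(4*s/5)/4.
Integrating from 0 to t:
  <X>_t = int_0^t (9*exp(4*s/5)/4) ds = 45*exp(4*t/5)/16 - 45/16.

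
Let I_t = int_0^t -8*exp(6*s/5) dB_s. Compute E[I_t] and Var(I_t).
E[I_t] = 0; Var(I_t) = 80*exp(12*t/5)/3 - 80/3

The Itô integral of a deterministic integrand f(s) has mean 0 because each increment f(s) * (B_{s+ds} - B_s) has mean 0. By the Itô isometry:
  Var( int_0^t f(s) dB_s ) = E[ (int_0^t f(s) dB_s)^2 ] = int_0^t f(s)^2 ds.
Here f(s) = -8*exp(6*s/5), so f(s)^2 = 64*exp(12*s/5). Integrate:
  int_0^t (64*exp(12*s/5)) ds = 80*exp(12*t/5)/3 - 80/3.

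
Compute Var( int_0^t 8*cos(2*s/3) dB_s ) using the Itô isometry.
Var = 32*t + 24*sin(4*t/3)

The Itô integral of a deterministic integrand f(s) has mean 0 because each increment f(s) * (B_{s+ds} - B_s) has mean 0. By the Itô isometry:
  Var( int_0^t f(s) dB_s ) = E[ (int_0^t f(s) dB_s)^2 ] = int_0^t f(s)^2 ds.
Here f(s) = 8*cos(2*s/3), so f(s)^2 = 64*cos(2*s/3)^2. Integrate:
  int_0^t (64*cos(2*s/3)^2) ds = 32*t + 24*sin(4*t/3).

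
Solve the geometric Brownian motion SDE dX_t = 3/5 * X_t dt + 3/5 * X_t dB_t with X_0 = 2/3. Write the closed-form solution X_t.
X_t = 2/3 * exp((21/50) * t + (3/5) * B_t)

For GBM dX = mu X dt + sigma X dB with X_0 = x_0, apply Itô to Y = log X: dY = (mu - sigma^2/2) dt + sigma dB, so Y_t = log(x_0) + (mu - sigma^2/2) t + sigma B_t and hence X_t = x_0 * exp((mu - sigma^2/2) t + sigma B_t).
With mu = 3/5, sigma = 3/5, x_0 = 2/3, this gives:
  X_t = 2/3 * exp((21/50) * t + (3/5) * B_t).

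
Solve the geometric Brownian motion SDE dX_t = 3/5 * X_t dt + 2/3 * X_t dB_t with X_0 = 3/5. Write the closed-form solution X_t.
X_t = 3/5 * exp((17/45) * t + (2/3) * B_t)

For GBM dX = mu X dt + sigma X dB with X_0 = x_0, apply Itô to Y = log X: dY = (mu - sigma^2/2) dt + sigma dB, so Y_t = log(x_0) + (mu - sigma^2/2) t + sigma B_t and hence X_t = x_0 * exp((mu - sigma^2/2) t + sigma B_t).
With mu = 3/5, sigma = 2/3, x_0 = 3/5, this gives:
  X_t = 3/5 * exp((17/45) * t + (2/3) * B_t).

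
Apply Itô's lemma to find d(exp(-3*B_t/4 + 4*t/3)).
d(exp(-3*B_t/4 + 4*t/3)) = (155*exp(-3*B_t/4 + 4*t/3)/96) dt + (-3*exp(-3*B_t/4 + 4*t/3)/4) dB_t

Itô's formula for f(t, x): d f(t, B_t) = (f_t + (1/2) f_xx) dt + f_x dB_t. Compute partials of f(t, x) = exp(4*t/3 - 3*x/4):
  f_t(t,x)  = 4*exp(4*t/3 - 3*x/4)/3
  f_x(t,x)  = -3*exp(4*t/3 - 3*x/4)/4
  f_xx(t,x) = 9*exp(4*t/3 - 3*x/4)/16
Assemble drift = f_t + (1/2) f_xx = 155*exp(4*t/3 - 3*x/4)/96 and diffusion = f_x = -3*exp(4*t/3 - 3*x/4)/4. Substituting x = B_t:
  d(exp(-3*B_t/4 + 4*t/3)) = (155*exp(-3*B_t/4 + 4*t/3)/96) dt + (-3*exp(-3*B_t/4 + 4*t/3)/4) dB_t.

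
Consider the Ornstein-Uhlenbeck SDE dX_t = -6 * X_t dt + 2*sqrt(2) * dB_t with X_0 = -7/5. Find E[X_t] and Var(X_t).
E[X_t] = -7*exp(-6*t)/5; Var(X_t) = 2/3 - 2*exp(-12*t)/3

The OU SDE dX = -theta X dt + sigma dB admits the integrating factor exp(theta t): d(exp(theta t) X_t) = sigma exp(theta t) dB_t. Integrating from 0 to t:
  X_t = x_0 * exp(-theta t) + sigma * int_0^t exp(-theta (t-s)) dB_s.
The Itô integral has mean 0 and (by the Itô isometry) variance sigma^2 * int_0^t exp(-2 theta (t - s)) ds = sigma^2 * (1 - exp(-2 theta t)) / (2 theta).
With theta = 6, sigma = 2*sqrt(2), x_0 = -7/5:
  E[X_t] = -7/5 * exp(-6 t) = -7*exp(-6*t)/5
  Var(X_t) = (2*sqrt(2))^2 * (1 - exp(-2*6 t)) / (2 * 6) = 2/3 - 2*exp(-12*t)/3.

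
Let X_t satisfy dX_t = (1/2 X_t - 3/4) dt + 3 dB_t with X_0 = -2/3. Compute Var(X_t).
Var(X_t) = 9*exp(t) - 9

The variance V(t) = Var(X_t) satisfies V'(t) = 2 a V(t) + c^2 with V(0) = 0 (drift coefficient is linear in X, diffusion is constant). With a = 1/2, c = 3, the solution is
  V(t) = (c^2 / (2 a)) * (exp(2 a t) - 1)
       = (3^2 / (2*(1/2))) * (exp(1 t) - 1)
       = 9*exp(t) - 9.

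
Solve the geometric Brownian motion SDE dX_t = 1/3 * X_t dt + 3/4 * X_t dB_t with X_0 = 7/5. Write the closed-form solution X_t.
X_t = 7/5 * exp((5/96) * t + (3/4) * B_t)

For GBM dX = mu X dt + sigma X dB with X_0 = x_0, apply Itô to Y = log X: dY = (mu - sigma^2/2) dt + sigma dB, so Y_t = log(x_0) + (mu - sigma^2/2) t + sigma B_t and hence X_t = x_0 * exp((mu - sigma^2/2) t + sigma B_t).
With mu = 1/3, sigma = 3/4, x_0 = 7/5, this gives:
  X_t = 7/5 * exp((5/96) * t + (3/4) * B_t).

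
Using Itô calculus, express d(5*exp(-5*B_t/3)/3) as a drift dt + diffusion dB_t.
d(5*exp(-5*B_t/3)/3) = (125*exp(-5*B_t/3)/54) dt + (-25*exp(-5*B_t/3)/9) dB_t

Itô's formula for f(B_t) gives d f(B_t) = f'(B_t) dB_t + (1/2) f''(B_t) dt. Compute derivatives of f(x) = 5*exp(-5*x/3)/3:
  f'(x)  = -25*exp(-5*x/3)/9
  f''(x) = 125*exp(-5*x/3)/27
Substitute x = B_t and multiply the f'' term by 1/2:
  drift     = (1/2) * (125*exp(-5*x/3)/27) evaluated at B_t = 125*exp(-5*B_t/3)/54
  diffusion = (-25*exp(-5*x/3)/9) evaluated at B_t = -25*exp(-5*B_t/3)/9
Therefore d(5*exp(-5*B_t/3)/3) = (125*exp(-5*B_t/3)/54) dt + (-25*exp(-5*B_t/3)/9) dB_t.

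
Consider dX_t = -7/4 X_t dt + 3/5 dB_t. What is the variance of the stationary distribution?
lim Var(X_t) = 18/175

The OU SDE dX = -theta X dt + sigma dB admits the integrating factor exp(theta t): d(exp(theta t) X_t) = sigma exp(theta t) dB_t. Integrating from 0 to t gives X_t = x_0 * exp(-theta t) + sigma * int_0^t exp(-theta (t-s)) dB_s for any initial x_0. The Itô integral has variance (by the Itô isometry) sigma^2 * int_0^t exp(-2 theta (t - s)) ds = sigma^2 * (1 - exp(-2 theta t)) / (2 theta), independent of x_0.
With theta = 7/4, sigma = 3/5:
  Var(X_t) = (3/5)^2 * (1 - exp(-2*7/4 t)) / (2 * 7/4) = 18/175 - 18*exp(-7*t/2)/175.
As t -> infinity, exp(-2*7/4 t) -> 0, so the stationary variance is sigma^2 / (2 theta) = 18/175.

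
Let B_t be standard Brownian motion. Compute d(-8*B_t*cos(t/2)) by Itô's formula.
d(-8*B_t*cos(t/2)) = (4*B_t*sin(t/2)) dt + (-8*cos(t/2)) dB_t

Itô's formula for f(t, x): d f(t, B_t) = (f_t + (1/2) f_xx) dt + f_x dB_t. Compute partials of f(t, x) = -8*x*cos(t/2):
  f_t(t,x)  = 4*x*sin(t/2)
  f_x(t,x)  = -8*cos(t/2)
  f_xx(t,x) = 0
Assemble drift = f_t + (1/2) f_xx = 4*x*sin(t/2) and diffusion = f_x = -8*cos(t/2). Substituting x = B_t:
  d(-8*B_t*cos(t/2)) = (4*B_t*sin(t/2)) dt + (-8*cos(t/2)) dB_t.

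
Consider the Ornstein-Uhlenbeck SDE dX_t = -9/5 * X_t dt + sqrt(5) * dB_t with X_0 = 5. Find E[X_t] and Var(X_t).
E[X_t] = 5*exp(-9*t/5); Var(X_t) = 25/18 - 25*exp(-18*t/5)/18

The OU SDE dX = -theta X dt + sigma dB admits the integrating factor exp(theta t): d(exp(theta t) X_t) = sigma exp(theta t) dB_t. Integrating from 0 to t:
  X_t = x_0 * exp(-theta t) + sigma * int_0^t exp(-theta (t-s)) dB_s.
The Itô integral has mean 0 and (by the Itô isometry) variance sigma^2 * int_0^t exp(-2 theta (t - s)) ds = sigma^2 * (1 - exp(-2 theta t)) / (2 theta).
With theta = 9/5, sigma = sqrt(5), x_0 = 5:
  E[X_t] = 5 * exp(-9/5 t) = 5*exp(-9*t/5)
  Var(X_t) = (sqrt(5))^2 * (1 - exp(-2*9/5 t)) / (2 * 9/5) = 25/18 - 25*exp(-18*t/5)/18.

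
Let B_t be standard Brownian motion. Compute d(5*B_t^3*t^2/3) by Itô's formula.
d(5*B_t^3*t^2/3) = (5*B_t*t*(2*B_t^2 + 3*t)/3) dt + (5*B_t^2*t^2) dB_t

Itô's formula for f(t, x): d f(t, B_t) = (f_t + (1/2) f_xx) dt + f_x dB_t. Compute partials of f(t, x) = 5*t^2*x^3/3:
  f_t(t,x)  = 10*t*x^3/3
  f_x(t,x)  = 5*t^2*x^2
  f_xx(t,x) = 10*t^2*x
Assemble drift = f_t + (1/2) f_xx = 5*t*x*(3*t + 2*x^2)/3 and diffusion = f_x = 5*t^2*x^2. Substituting x = B_t:
  d(5*B_t^3*t^2/3) = (5*B_t*t*(2*B_t^2 + 3*t)/3) dt + (5*B_t^2*t^2) dB_t.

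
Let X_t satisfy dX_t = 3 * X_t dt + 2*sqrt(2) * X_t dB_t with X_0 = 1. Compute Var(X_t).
Var(X_t) = exp(14*t) - exp(6*t)

For GBM dX = mu X dt + sigma X dB with X_0 = x_0, apply Itô to Y = log X: dY = (mu - sigma^2/2) dt + sigma dB, so Y_t = log(x_0) + (mu - sigma^2/2) t + sigma B_t and hence X_t = x_0 * exp((mu - sigma^2/2) t + sigma B_t).
With mu = 3, sigma = 2*sqrt(2), x_0 = 1, this gives:
  X_t = 1 * exp((-1) * t + (2*sqrt(2)) * B_t).
Since sigma*B_t ~ Normal(0, sigma^2 t), E[exp(sigma*B_t)] = exp(sigma^2 t / 2); so E[X_t] = x_0 * exp((mu - sigma^2/2) t) * exp(sigma^2 t / 2) = x_0 * exp(mu t) = exp(3*t).
Var(X_t) = E[X_t^2] - (E[X_t])^2 = x_0^2 * exp(2 mu t) * (exp(sigma^2 t) - 1) = exp(14*t) - exp(6*t).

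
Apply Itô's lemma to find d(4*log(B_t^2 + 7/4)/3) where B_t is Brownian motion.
d(4*log(B_t^2 + 7/4)/3) = (16*(7 - 4*B_t^2)/(3*(4*B_t^2 + 7)^2)) dt + (32*B_t/(3*(4*B_t^2 + 7))) dB_t

Itô's formula for f(B_t) gives d f(B_t) = f'(B_t) dB_t + (1/2) f''(B_t) dt. Compute derivatives of f(x) = 4*log(x^2 + 7/4)/3:
  f'(x)  = 32*x/(3*(4*x^2 + 7))
  f''(x) = 32*(7 - 4*x^2)/(3*(4*x^2 + 7)^2)
Substitute x = B_t and multiply the f'' term by 1/2:
  drift     = (1/2) * (32*(7 - 4*x^2)/(3*(4*x^2 + 7)^2)) evaluated at B_t = 16*(7 - 4*B_t^2)/(3*(4*B_t^2 + 7)^2)
  diffusion = (32*x/(3*(4*x^2 + 7))) evaluated at B_t = 32*B_t/(3*(4*B_t^2 + 7))
Therefore d(4*log(B_t^2 + 7/4)/3) = (16*(7 - 4*B_t^2)/(3*(4*B_t^2 + 7)^2)) dt + (32*B_t/(3*(4*B_t^2 + 7))) dB_t.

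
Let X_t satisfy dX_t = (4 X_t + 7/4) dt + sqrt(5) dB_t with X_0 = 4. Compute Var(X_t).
Var(X_t) = 5*exp(8*t)/8 - 5/8

The variance V(t) = Var(X_t) satisfies V'(t) = 2 a V(t) + c^2 with V(0) = 0 (drift coefficient is linear in X, diffusion is constant). With a = 4, c = sqrt(5), the solution is
  V(t) = (c^2 / (2 a)) * (exp(2 a t) - 1)
       = (sqrt(5)^2 / (2*4)) * (exp(8 t) - 1)
       = 5*exp(8*t)/8 - 5/8.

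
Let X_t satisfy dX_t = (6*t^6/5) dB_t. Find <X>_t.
<X>_t = 36*t^13/325

For an Itô process dX_t = a(t) dt + b(t) dB_t, the quadratic variation is <X>_t = int_0^t b(s)^2 ds (the drift term does not contribute). Here b(s) = 6*s^6/5, so
  b(s)^2 = 36*s^12/25.
Integrating from 0 to t:
  <X>_t = int_0^t (36*s^12/25) ds = 36*t^13/325.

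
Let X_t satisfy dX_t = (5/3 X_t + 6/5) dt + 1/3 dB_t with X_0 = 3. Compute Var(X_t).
Var(X_t) = exp(10*t/3)/30 - 1/30

The variance V(t) = Var(X_t) satisfies V'(t) = 2 a V(t) + c^2 with V(0) = 0 (drift coefficient is linear in X, diffusion is constant). With a = 5/3, c = 1/3, the solution is
  V(t) = (c^2 / (2 a)) * (exp(2 a t) - 1)
       = ((1/3)^2 / (2*(5/3))) * (exp((10/3) t) - 1)
       = exp(10*t/3)/30 - 1/30.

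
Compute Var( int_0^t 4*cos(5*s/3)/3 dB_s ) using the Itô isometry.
Var = 8*t/9 + 4*sin(10*t/3)/15

The Itô integral of a deterministic integrand f(s) has mean 0 because each increment f(s) * (B_{s+ds} - B_s) has mean 0. By the Itô isometry:
  Var( int_0^t f(s) dB_s ) = E[ (int_0^t f(s) dB_s)^2 ] = int_0^t f(s)^2 ds.
Here f(s) = 4*cos(5*s/3)/3, so f(s)^2 = 16*cos(5*s/3)^2/9. Integrate:
  int_0^t (16*cos(5*s/3)^2/9) ds = 8*t/9 + 4*sin(10*t/3)/15.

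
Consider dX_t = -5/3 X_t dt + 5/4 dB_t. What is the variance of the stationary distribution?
lim Var(X_t) = 15/32

The OU SDE dX = -theta X dt + sigma dB admits the integrating factor exp(theta t): d(exp(theta t) X_t) = sigma exp(theta t) dB_t. Integrating from 0 to t gives X_t = x_0 * exp(-theta t) + sigma * int_0^t exp(-theta (t-s)) dB_s for any initial x_0. The Itô integral has variance (by the Itô isometry) sigma^2 * int_0^t exp(-2 theta (t - s)) ds = sigma^2 * (1 - exp(-2 theta t)) / (2 theta), independent of x_0.
With theta = 5/3, sigma = 5/4:
  Var(X_t) = (5/4)^2 * (1 - exp(-2*5/3 t)) / (2 * 5/3) = 15/32 - 15*exp(-10*t/3)/32.
As t -> infinity, exp(-2*5/3 t) -> 0, so the stationary variance is sigma^2 / (2 theta) = 15/32.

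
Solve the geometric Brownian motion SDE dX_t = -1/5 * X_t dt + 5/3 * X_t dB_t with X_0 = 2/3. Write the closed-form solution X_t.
X_t = 2/3 * exp((-143/90) * t + (5/3) * B_t)

For GBM dX = mu X dt + sigma X dB with X_0 = x_0, apply Itô to Y = log X: dY = (mu - sigma^2/2) dt + sigma dB, so Y_t = log(x_0) + (mu - sigma^2/2) t + sigma B_t and hence X_t = x_0 * exp((mu - sigma^2/2) t + sigma B_t).
With mu = -1/5, sigma = 5/3, x_0 = 2/3, this gives:
  X_t = 2/3 * exp((-143/90) * t + (5/3) * B_t).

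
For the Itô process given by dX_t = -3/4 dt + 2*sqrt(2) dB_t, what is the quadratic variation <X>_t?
<X>_t = 8*t

For an Itô process dX_t = a(t) dt + b(t) dB_t, the quadratic variation is <X>_t = int_0^t b(s)^2 ds (the drift term does not contribute). Here b(s) = 2*sqrt(2), so
  b(s)^2 = 8.
Integrating from 0 to t:
  <X>_t = int_0^t (8) ds = 8*t.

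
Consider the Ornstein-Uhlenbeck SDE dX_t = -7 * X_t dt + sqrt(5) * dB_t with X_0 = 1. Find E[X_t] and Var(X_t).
E[X_t] = exp(-7*t); Var(X_t) = 5/14 - 5*exp(-14*t)/14

The OU SDE dX = -theta X dt + sigma dB admits the integrating factor exp(theta t): d(exp(theta t) X_t) = sigma exp(theta t) dB_t. Integrating from 0 to t:
  X_t = x_0 * exp(-theta t) + sigma * int_0^t exp(-theta (t-s)) dB_s.
The Itô integral has mean 0 and (by the Itô isometry) variance sigma^2 * int_0^t exp(-2 theta (t - s)) ds = sigma^2 * (1 - exp(-2 theta t)) / (2 theta).
With theta = 7, sigma = sqrt(5), x_0 = 1:
  E[X_t] = 1 * exp(-7 t) = exp(-7*t)
  Var(X_t) = (sqrt(5))^2 * (1 - exp(-2*7 t)) / (2 * 7) = 5/14 - 5*exp(-14*t)/14.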